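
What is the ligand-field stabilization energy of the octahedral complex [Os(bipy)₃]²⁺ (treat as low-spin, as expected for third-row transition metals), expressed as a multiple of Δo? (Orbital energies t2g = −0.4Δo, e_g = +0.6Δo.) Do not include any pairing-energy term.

-2.4 Δo

bipy is neutral, so the +2 overall charge sits on Os: oxidation state +2.
Os sits in group 8; removing 2 electrons leaves Os²⁺ with 8 − 2 = 6 d electrons.
Configuration: t2g^6 e_g^0.
CFSE = 6(-0.4Δo) + 0(0.6Δo) = -2.4Δo + 0.0Δo = -2.4Δo.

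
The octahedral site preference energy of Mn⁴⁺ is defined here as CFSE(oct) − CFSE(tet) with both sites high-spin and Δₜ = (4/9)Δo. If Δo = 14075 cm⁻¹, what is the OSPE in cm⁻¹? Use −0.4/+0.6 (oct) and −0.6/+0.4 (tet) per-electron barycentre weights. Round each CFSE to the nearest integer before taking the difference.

-11886

Group 7 minus oxidation state +4 gives a d³ configuration for Mn⁴⁺.
Octahedral high-spin t₂g³ eg⁰: CFSE = -1.2 × 14075 = -16890 cm⁻¹.
Tetrahedral e² t₂¹ gives -0.8Δₜ = -0.8 × (4/9) × 14075 = -5004 cm⁻¹.
OSPE = -16890 − (-5004) = -11886 cm⁻¹.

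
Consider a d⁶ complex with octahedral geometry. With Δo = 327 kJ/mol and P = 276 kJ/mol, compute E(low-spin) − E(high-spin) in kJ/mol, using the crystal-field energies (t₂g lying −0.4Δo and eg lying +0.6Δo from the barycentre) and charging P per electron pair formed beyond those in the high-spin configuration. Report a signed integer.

High-spin: t₂g⁴ eg², CFSE = -0.4Δo = -131 kJ/mol.
For low-spin the configuration is t₂g⁶ eg⁰: orbital energy -2.4 × 327 = -785 kJ/mol, and 2 additional pairs relative to high-spin add 552 kJ/mol, giving -233 kJ/mol.
Thus E(LS) − E(HS) = -102 kJ/mol.

-102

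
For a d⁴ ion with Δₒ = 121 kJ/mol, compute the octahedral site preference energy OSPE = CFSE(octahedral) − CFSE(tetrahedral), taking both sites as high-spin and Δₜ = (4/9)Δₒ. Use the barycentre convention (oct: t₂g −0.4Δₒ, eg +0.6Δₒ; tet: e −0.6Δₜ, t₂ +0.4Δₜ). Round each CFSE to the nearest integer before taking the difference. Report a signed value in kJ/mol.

Octahedral high-spin t2g^3 e_g^1: CFSE = -0.6 × 121 = -73 kJ/mol.
Tetrahedral e^2 t2^2 gives -0.4Δₜ = -0.4 × (4/9) × 121 = -22 kJ/mol.
Subtracting, OSPE = -73 − (-22) = -51 kJ/mol.

-51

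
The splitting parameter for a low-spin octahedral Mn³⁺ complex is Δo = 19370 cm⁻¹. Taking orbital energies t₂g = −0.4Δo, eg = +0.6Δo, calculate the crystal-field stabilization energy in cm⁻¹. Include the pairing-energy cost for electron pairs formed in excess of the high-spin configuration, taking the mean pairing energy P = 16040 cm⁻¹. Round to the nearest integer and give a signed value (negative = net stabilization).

-14952

Group 7 minus oxidation state +3 gives a d⁴ configuration for Mn³⁺.
Configuration: t₂g⁴ eg⁰.
CFSE(orbital) = 4×(-0.4Δo) + 0×(0.6Δo) = -1.6Δo; with Δo = 19370 cm⁻¹ that is -30992 cm⁻¹.
Relative to high-spin t₂g³ eg¹ (0 paired), the low-spin configuration has 1 additional pair, contributing +1 × 16040 = +16040 cm⁻¹.
Net CFSE = -30992 + 16040 = -14952 cm⁻¹.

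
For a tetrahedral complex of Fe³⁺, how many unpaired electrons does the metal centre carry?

Fe sits in group 8; removing 3 electrons leaves Fe³⁺ with 8 − 3 = 5 d electrons.
With tetrahedral geometry the complex is necessarily high-spin.
Configuration: e² t₂³, giving 5 unpaired electrons.

5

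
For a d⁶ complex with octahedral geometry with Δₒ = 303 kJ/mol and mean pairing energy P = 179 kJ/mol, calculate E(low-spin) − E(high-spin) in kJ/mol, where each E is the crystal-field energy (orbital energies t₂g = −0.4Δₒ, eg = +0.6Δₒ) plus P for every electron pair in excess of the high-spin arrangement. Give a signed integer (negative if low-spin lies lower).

-248

In the high-spin limit (t₂g⁴ eg²) the orbital term is -0.4Δₒ = -121 kJ/mol, with no excess pairing.
Low-spin t₂g⁶ eg⁰ gives -2.4Δₒ = -727 kJ/mol, but forming 2 extra pairs costs 2P = 358 kJ/mol, so E(LS) = -727 + 358 = -369 kJ/mol.
E(LS) − E(HS) = -369 − (-121) = -248 kJ/mol.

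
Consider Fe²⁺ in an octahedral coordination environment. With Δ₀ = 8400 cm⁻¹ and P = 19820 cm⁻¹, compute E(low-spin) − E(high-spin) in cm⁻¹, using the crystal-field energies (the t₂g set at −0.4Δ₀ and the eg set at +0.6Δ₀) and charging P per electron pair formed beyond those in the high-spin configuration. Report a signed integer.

Group 8 minus oxidation state +2 gives a d⁶ configuration for Fe²⁺.
In the high-spin limit (t₂g⁴ eg²) the orbital term is -0.4Δ₀ = -3360 cm⁻¹, with no excess pairing.
Low-spin t₂g⁶ eg⁰ gives -2.4Δ₀ = -20160 cm⁻¹, but forming 2 extra pairs costs 2P = 39640 cm⁻¹, so E(LS) = -20160 + 39640 = 19480 cm⁻¹.
The difference is 19480 − (-3360) = 22840 cm⁻¹, so high-spin lies lower.

22840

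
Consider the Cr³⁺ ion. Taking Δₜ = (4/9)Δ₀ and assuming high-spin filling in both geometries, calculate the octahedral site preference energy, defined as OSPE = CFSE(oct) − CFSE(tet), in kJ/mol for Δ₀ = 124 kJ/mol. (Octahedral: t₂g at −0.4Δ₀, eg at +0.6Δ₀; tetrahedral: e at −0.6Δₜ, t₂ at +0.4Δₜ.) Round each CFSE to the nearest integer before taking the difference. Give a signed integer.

-105

Cr sits in group 6; removing 3 electrons leaves Cr³⁺ with 6 − 3 = 3 d electrons.
Octahedral high-spin t2g^3 e_g^0: CFSE = -1.2 × 124 = -149 kJ/mol.
Tetrahedral: e^2 t2^1, CFSE = 2(−0.6) + 1(+0.4) = -0.8Δₜ = -0.8 × (4/9) × 124 = -44 kJ/mol.
OSPE = -149 − (-44) = -105 kJ/mol.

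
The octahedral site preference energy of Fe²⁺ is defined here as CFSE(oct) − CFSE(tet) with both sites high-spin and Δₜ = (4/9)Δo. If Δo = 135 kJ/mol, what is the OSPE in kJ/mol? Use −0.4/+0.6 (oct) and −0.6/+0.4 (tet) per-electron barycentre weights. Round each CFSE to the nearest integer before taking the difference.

-18

Group 8 minus oxidation state +2 gives a d⁶ configuration for Fe²⁺.
In an octahedral site d⁶ (HS) is t₂g⁴ eg², giving CFSE(oct) = -0.4Δo = -54 kJ/mol.
Tetrahedral e³ t₂³ gives -0.6Δₜ = -0.6 × (4/9) × 135 = -36 kJ/mol.
Subtracting, OSPE = -54 − (-36) = -18 kJ/mol.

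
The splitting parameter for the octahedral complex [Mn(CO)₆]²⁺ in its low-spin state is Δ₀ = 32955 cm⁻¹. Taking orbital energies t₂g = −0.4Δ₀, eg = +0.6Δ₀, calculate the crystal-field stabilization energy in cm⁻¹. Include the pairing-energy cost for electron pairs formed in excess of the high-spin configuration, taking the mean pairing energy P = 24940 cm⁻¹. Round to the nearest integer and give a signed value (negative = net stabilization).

-16030

CO is neutral, so the +2 overall charge sits on Mn: oxidation state +2.
Mn²⁺: group 7, so d-count = 7 − 2 = 5.
Electron filling gives t₂g⁵ eg⁰.
CFSE(orbital) = 5×(-0.4Δ₀) + 0×(0.6Δ₀) = -2.0Δ₀; with Δ₀ = 32955 cm⁻¹ that is -65910 cm⁻¹.
Pairing penalty: 2 pairs vs 0 in the high-spin reference → 2 extra × P = 49880 cm⁻¹.
Overall CFSE = -65910 + 49880 = -16030 cm⁻¹.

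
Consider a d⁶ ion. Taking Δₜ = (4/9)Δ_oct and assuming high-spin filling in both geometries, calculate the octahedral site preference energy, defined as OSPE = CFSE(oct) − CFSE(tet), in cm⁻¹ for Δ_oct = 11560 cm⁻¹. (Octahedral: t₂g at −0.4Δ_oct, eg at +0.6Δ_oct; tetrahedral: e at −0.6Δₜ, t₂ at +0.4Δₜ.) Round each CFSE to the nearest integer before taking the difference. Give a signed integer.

-1541

Octahedral (high-spin): t₂g⁴ eg², CFSE = 4(−0.4) + 2(+0.6) = -0.4Δ_oct = -0.4 × 11560 = -4624 cm⁻¹.
Tetrahedral: e³ t₂³, CFSE = 3(−0.6) + 3(+0.4) = -0.6Δₜ = -0.6 × (4/9) × 11560 = -3083 cm⁻¹.
Subtracting, OSPE = -4624 − (-3083) = -1541 cm⁻¹.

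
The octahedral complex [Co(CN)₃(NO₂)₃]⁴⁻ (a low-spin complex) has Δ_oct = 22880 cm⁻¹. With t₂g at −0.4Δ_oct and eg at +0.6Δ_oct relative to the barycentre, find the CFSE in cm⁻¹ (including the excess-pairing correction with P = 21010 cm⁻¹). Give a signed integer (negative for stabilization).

-20174

Ligand charges: 3×(-1) from CN⁻ and 3×(-1) from NO₂⁻ sum to -6; with overall charge -4, Co is +2.
Co sits in group 9; removing 2 electrons leaves Co²⁺ with 9 − 2 = 7 d electrons.
Electron filling gives t₂g⁶ eg¹.
The orbital stabilization is -1.8Δ_oct = -1.8 × 22880 = -41184 cm⁻¹.
Pairing penalty: 3 pairs vs 2 in the high-spin reference → 1 extra × P = 21010 cm⁻¹.
Overall CFSE = -41184 + 21010 = -20174 cm⁻¹.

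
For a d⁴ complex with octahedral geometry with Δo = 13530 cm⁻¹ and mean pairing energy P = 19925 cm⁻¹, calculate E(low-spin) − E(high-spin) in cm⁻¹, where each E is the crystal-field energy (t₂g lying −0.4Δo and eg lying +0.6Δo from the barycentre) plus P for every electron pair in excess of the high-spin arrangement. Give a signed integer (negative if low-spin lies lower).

6395

High-spin: t₂g³ eg¹, CFSE = -0.6Δo = -8118 cm⁻¹.
Low-spin: t₂g⁴ eg⁰, orbital CFSE = -1.6Δo = -21648 cm⁻¹; plus 1 excess pair × P = +19925 cm⁻¹; total -1723 cm⁻¹.
E(LS) − E(HS) = -1723 − (-8118) = 6395 cm⁻¹.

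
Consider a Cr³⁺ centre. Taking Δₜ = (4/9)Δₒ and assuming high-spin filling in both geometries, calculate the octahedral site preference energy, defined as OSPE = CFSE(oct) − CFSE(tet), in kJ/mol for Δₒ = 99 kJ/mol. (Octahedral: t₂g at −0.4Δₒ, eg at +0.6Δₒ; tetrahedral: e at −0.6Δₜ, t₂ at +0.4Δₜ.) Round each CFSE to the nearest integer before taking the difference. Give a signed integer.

Cr³⁺: group 6, so d-count = 6 − 3 = 3.
In an octahedral site d³ (HS) is t2g^3 e_g^0, giving CFSE(oct) = -1.2Δₒ = -119 kJ/mol.
In a tetrahedral site the filling is e^2 t2^1: CFSE(tet) = -0.8Δₜ = -0.8 × (4/9)(99) = -35 kJ/mol.
OSPE = -119 − (-35) = -84 kJ/mol.

-84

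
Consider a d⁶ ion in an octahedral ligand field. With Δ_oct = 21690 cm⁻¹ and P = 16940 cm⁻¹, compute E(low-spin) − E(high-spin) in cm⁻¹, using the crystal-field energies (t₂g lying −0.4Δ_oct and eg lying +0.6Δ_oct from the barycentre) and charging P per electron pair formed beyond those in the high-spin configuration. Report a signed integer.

High-spin d⁶ fills as t₂g⁴ eg² with CFSE 4(−0.4) + 2(+0.6) = -0.4Δ_oct = -8676 cm⁻¹.
Low-spin t₂g⁶ eg⁰ gives -2.4Δ_oct = -52056 cm⁻¹, but forming 2 extra pairs costs 2P = 33880 cm⁻¹, so E(LS) = -52056 + 33880 = -18176 cm⁻¹.
E(LS) − E(HS) = -18176 − (-8676) = -9500 cm⁻¹.

-9500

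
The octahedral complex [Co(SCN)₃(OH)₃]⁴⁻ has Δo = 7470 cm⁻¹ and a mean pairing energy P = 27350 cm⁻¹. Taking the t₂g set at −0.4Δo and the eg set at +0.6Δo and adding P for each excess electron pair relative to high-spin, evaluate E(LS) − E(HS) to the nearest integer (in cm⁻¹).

19880

Ligand charges: 3×(-1) from SCN⁻ and 3×(-1) from OH⁻ sum to -6; with overall charge -4, Co is +2.
Co²⁺: group 9, so d-count = 9 − 2 = 7.
High-spin d⁷ fills as t₂g⁵ eg² with CFSE 5(−0.4) + 2(+0.6) = -0.8Δo = -5976 cm⁻¹.
Low-spin t₂g⁶ eg¹ gives -1.8Δo = -13446 cm⁻¹, but forming 1 extra pair costs 1P = 27350 cm⁻¹, so E(LS) = -13446 + 27350 = 13904 cm⁻¹.
Thus E(LS) − E(HS) = 19880 cm⁻¹.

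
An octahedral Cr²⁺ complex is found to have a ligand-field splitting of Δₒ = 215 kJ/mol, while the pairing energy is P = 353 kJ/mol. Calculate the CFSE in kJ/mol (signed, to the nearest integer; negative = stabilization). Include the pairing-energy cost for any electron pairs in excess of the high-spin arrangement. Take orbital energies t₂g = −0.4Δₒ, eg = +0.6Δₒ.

Cr sits in group 6; removing 2 electrons leaves Cr²⁺ with 6 − 2 = 4 d electrons.
Here Δₒ < P (215 < 353), so the high-spin state is favoured.
That gives t₂g³ eg¹.
Orbital CFSE = -0.6Δₒ = -0.6 × 215 = -129 kJ/mol.
High-spin has no excess pairs, so no pairing correction applies.

-129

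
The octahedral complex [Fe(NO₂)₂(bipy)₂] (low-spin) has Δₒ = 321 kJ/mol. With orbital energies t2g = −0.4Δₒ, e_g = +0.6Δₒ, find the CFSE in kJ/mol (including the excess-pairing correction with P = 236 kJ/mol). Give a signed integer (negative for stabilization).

-298

Ligand charges: 2×(-1) from NO₂⁻ and 2×(+0) from bipy sum to -2; with overall charge +0, Fe is +2.
Group 8 minus oxidation state +2 gives a d⁶ configuration for Fe²⁺.
Configuration: t2g^6 e_g^0.
CFSE(orbital) = 6×(-0.4Δₒ) + 0×(0.6Δₒ) = -2.4Δₒ; with Δₒ = 321 kJ/mol that is -770 kJ/mol.
Relative to high-spin t2g^4 e_g^2 (1 paired), the low-spin configuration has 2 additional pairs, contributing +2 × 236 = +472 kJ/mol.
Net CFSE = -770 + 472 = -298 kJ/mol.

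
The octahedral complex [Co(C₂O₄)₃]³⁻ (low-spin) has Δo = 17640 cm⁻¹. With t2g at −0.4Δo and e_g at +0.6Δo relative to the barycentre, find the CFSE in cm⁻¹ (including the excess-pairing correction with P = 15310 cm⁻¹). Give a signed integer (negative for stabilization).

Each C₂O₄²⁻ contributes -2; 3 × (-2) = -6. With overall charge -3, Co is in the +3 oxidation state.
Co sits in group 9; removing 3 electrons leaves Co³⁺ with 9 − 3 = 6 d electrons.
Electron filling gives t2g^6 e_g^0.
CFSE(orbital) = 6×(-0.4Δo) + 0×(0.6Δo) = -2.4Δo; with Δo = 17640 cm⁻¹ that is -42336 cm⁻¹.
High-spin d⁶ would be t2g^4 e_g^2 with 1 pair; low-spin has 3, so 2 excess pairs cost +2P = +30620 cm⁻¹.
Combining: -42336 + 30620 = -11716 cm⁻¹.

-11716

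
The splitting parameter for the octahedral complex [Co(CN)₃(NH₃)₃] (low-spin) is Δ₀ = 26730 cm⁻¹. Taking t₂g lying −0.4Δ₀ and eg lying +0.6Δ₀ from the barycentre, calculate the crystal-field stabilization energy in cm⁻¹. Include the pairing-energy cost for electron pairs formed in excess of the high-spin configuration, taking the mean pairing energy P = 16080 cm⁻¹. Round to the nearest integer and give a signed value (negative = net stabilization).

-31992

Ligand charges: 3×(-1) from CN⁻ and 3×(+0) from NH₃ sum to -3; with overall charge +0, Co is +3.
Group 9 minus oxidation state +3 gives a d⁶ configuration for Co³⁺.
Configuration: t₂g⁶ eg⁰.
Orbital CFSE = 6(-0.4) + 0(0.6) = -2.4Δ₀ = -2.4 × 26730 = -64152 cm⁻¹.
Pairing penalty: 3 pairs vs 1 in the high-spin reference → 2 extra × P = 32160 cm⁻¹.
Net CFSE = -64152 + 32160 = -31992 cm⁻¹.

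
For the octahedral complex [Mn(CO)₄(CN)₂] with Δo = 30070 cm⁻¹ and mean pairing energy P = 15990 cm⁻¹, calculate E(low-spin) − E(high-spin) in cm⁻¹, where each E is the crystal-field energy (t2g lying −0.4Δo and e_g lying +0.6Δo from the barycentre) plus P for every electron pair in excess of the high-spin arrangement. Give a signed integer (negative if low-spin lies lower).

-28160

Ligand charges: 4×(+0) from CO and 2×(-1) from CN⁻ sum to -2; with overall charge +0, Mn is +2.
Group 7 minus oxidation state +2 gives a d⁵ configuration for Mn²⁺.
High-spin d⁵ fills as t2g^3 e_g^2 with CFSE 3(−0.4) + 2(+0.6) = 0.0Δo = 0 cm⁻¹.
For low-spin the configuration is t2g^5 e_g^0: orbital energy -2.0 × 30070 = -60140 cm⁻¹, and 2 additional pairs relative to high-spin add 31980 cm⁻¹, giving -28160 cm⁻¹.
The difference is -28160 − (0) = -28160 cm⁻¹, so low-spin lies lower.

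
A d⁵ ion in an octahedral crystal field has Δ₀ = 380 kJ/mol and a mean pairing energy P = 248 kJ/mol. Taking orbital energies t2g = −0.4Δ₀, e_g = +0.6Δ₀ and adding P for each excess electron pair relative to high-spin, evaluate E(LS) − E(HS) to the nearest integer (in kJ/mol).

-264

In the high-spin limit (t2g^3 e_g^2) the orbital term is 0.0Δ₀ = 0 kJ/mol, with no excess pairing.
Low-spin t2g^5 e_g^0 gives -2.0Δ₀ = -760 kJ/mol, but forming 2 extra pairs costs 2P = 496 kJ/mol, so E(LS) = -760 + 496 = -264 kJ/mol.
The difference is -264 − (0) = -264 kJ/mol, so low-spin lies lower.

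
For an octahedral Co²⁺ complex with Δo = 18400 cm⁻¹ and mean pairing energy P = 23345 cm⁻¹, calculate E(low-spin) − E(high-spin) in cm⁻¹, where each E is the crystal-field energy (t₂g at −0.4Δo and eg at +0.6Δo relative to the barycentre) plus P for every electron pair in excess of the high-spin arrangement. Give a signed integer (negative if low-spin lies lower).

4945

Group 9 minus oxidation state +2 gives a d⁷ configuration for Co²⁺.
High-spin d⁷ fills as t₂g⁵ eg² with CFSE 5(−0.4) + 2(+0.6) = -0.8Δo = -14720 cm⁻¹.
Low-spin t₂g⁶ eg¹ gives -1.8Δo = -33120 cm⁻¹, but forming 1 extra pair costs 1P = 23345 cm⁻¹, so E(LS) = -33120 + 23345 = -9775 cm⁻¹.
Thus E(LS) − E(HS) = 4945 cm⁻¹.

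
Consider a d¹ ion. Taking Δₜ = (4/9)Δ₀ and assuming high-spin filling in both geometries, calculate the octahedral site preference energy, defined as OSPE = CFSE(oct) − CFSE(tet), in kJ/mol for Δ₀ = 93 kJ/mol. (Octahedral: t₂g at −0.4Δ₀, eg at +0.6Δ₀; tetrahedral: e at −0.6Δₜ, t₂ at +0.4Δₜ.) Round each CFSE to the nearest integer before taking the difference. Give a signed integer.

In an octahedral site d¹ (HS) is t2g^1 e_g^0, giving CFSE(oct) = -0.4Δ₀ = -37 kJ/mol.
Tetrahedral: e^1 t2^0, CFSE = 1(−0.6) + 0(+0.4) = -0.6Δₜ = -0.6 × (4/9) × 93 = -25 kJ/mol.
Subtracting, OSPE = -37 − (-25) = -12 kJ/mol.

-12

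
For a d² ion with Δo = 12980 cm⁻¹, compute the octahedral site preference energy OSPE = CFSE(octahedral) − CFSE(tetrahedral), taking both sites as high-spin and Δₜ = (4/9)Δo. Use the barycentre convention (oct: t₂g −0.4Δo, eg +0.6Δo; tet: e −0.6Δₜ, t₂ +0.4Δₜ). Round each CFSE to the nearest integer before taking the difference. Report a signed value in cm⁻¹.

Octahedral high-spin t2g^2 e_g^0: CFSE = -0.8 × 12980 = -10384 cm⁻¹.
In a tetrahedral site the filling is e^2 t2^0: CFSE(tet) = -1.2Δₜ = -1.2 × (4/9)(12980) = -6923 cm⁻¹.
OSPE = -10384 − (-6923) = -3461 cm⁻¹.

-3461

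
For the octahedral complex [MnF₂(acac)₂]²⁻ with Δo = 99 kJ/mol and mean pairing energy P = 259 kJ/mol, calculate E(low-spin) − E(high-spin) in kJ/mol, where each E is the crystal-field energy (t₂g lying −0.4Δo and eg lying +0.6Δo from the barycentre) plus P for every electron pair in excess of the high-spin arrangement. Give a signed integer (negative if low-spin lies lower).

320

Ligand charges: 2×(-1) from F⁻ and 2×(-1) from acac⁻ sum to -4; with overall charge -2, Mn is +2.
Mn is in group 7, so Mn²⁺ is d⁵ (7 − 2 = 5).
High-spin: t₂g³ eg², CFSE = 0.0Δo = 0 kJ/mol.
Low-spin t₂g⁵ eg⁰ gives -2.0Δo = -198 kJ/mol, but forming 2 extra pairs costs 2P = 518 kJ/mol, so E(LS) = -198 + 518 = 320 kJ/mol.
Thus E(LS) − E(HS) = 320 kJ/mol.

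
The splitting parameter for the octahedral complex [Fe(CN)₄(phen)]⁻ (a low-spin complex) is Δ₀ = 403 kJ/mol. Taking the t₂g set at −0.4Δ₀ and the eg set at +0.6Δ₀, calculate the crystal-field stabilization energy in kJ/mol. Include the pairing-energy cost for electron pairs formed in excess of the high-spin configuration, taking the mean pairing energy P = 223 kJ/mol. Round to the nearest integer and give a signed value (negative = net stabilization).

Ligand charges: 4×(-1) from CN⁻ and 1×(+0) from phen sum to -4; with overall charge -1, Fe is +3.
Group 8 minus oxidation state +3 gives a d⁵ configuration for Fe³⁺.
The d⁵ electrons fill as t₂g⁵ eg⁰.
CFSE(orbital) = 5×(-0.4Δ₀) + 0×(0.6Δ₀) = -2.0Δ₀; with Δ₀ = 403 kJ/mol that is -806 kJ/mol.
Pairing penalty: 2 pairs vs 0 in the high-spin reference → 2 extra × P = 446 kJ/mol.
Combining: -806 + 446 = -360 kJ/mol.

-360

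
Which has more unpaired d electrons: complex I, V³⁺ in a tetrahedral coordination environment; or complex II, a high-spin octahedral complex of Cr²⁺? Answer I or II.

II

I: Group 5 minus oxidation state +3 gives a d² configuration for V³⁺; Tetrahedral splitting is small, so the complex is high-spin; e² t₂⁰ → 2 unpaired.
II: Cr²⁺: group 6, so d-count = 6 − 2 = 4; t₂g³ eg¹ → 4 unpaired.
So II has more unpaired electrons.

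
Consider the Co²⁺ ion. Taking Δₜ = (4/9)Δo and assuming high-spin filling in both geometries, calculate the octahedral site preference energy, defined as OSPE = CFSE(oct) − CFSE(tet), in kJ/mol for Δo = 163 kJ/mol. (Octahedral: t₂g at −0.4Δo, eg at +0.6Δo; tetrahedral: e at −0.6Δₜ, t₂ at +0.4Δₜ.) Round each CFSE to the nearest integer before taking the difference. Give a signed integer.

-43

Co²⁺: group 9, so d-count = 9 − 2 = 7.
Octahedral (high-spin): t₂g⁵ eg², CFSE = 5(−0.4) + 2(+0.6) = -0.8Δo = -0.8 × 163 = -130 kJ/mol.
Tetrahedral e⁴ t₂³ gives -1.2Δₜ = -1.2 × (4/9) × 163 = -87 kJ/mol.
Subtracting, OSPE = -130 − (-87) = -43 kJ/mol.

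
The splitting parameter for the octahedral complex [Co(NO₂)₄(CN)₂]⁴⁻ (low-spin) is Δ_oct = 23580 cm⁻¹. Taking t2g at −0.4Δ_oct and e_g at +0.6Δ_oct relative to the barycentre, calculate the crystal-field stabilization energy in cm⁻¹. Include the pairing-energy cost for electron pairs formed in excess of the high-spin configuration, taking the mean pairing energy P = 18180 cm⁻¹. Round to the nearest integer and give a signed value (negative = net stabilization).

Ligand charges: 4×(-1) from NO₂⁻ and 2×(-1) from CN⁻ sum to -6; with overall charge -4, Co is +2.
Group 9 minus oxidation state +2 gives a d⁷ configuration for Co²⁺.
Electron filling gives t2g^6 e_g^1.
Orbital CFSE = 6(-0.4) + 1(0.6) = -1.8Δ_oct = -1.8 × 23580 = -42444 cm⁻¹.
Relative to high-spin t2g^5 e_g^2 (2 paired), the low-spin configuration has 1 additional pair, contributing +1 × 18180 = +18180 cm⁻¹.
Combining: -42444 + 18180 = -24264 cm⁻¹.

-24264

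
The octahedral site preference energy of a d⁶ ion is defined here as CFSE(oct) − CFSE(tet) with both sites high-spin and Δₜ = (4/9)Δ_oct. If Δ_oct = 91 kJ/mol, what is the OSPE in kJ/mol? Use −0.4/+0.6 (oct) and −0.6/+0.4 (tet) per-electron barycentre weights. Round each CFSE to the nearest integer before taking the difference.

-12

In an octahedral site d⁶ (HS) is t₂g⁴ eg², giving CFSE(oct) = -0.4Δ_oct = -36 kJ/mol.
In a tetrahedral site the filling is e³ t₂³: CFSE(tet) = -0.6Δₜ = -0.6 × (4/9)(91) = -24 kJ/mol.
Subtracting, OSPE = -36 − (-24) = -12 kJ/mol.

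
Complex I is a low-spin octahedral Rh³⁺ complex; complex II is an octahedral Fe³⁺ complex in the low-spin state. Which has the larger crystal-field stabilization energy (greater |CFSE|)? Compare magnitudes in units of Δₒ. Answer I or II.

I: Rh³⁺: group 9, so d-count = 9 − 3 = 6; t₂g⁶ eg⁰, CFSE = -2.4Δₒ.
II: Fe³⁺: group 8, so d-count = 8 − 3 = 5; t₂g⁵ eg⁰, CFSE = -2.0Δₒ.
So I has the larger |CFSE|.

I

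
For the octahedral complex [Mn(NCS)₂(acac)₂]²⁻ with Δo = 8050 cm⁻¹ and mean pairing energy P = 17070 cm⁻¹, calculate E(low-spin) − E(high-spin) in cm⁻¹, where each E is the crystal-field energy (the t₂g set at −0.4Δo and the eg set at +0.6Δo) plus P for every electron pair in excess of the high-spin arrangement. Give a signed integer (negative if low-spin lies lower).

Ligand charges: 2×(-1) from NCS⁻ and 2×(-1) from acac⁻ sum to -4; with overall charge -2, Mn is +2.
Mn is in group 7, so Mn²⁺ is d⁵ (7 − 2 = 5).
High-spin: t₂g³ eg², CFSE = 0.0Δo = 0 cm⁻¹.
Low-spin t₂g⁵ eg⁰ gives -2.0Δo = -16100 cm⁻¹, but forming 2 extra pairs costs 2P = 34140 cm⁻¹, so E(LS) = -16100 + 34140 = 18040 cm⁻¹.
Thus E(LS) − E(HS) = 18040 cm⁻¹.

18040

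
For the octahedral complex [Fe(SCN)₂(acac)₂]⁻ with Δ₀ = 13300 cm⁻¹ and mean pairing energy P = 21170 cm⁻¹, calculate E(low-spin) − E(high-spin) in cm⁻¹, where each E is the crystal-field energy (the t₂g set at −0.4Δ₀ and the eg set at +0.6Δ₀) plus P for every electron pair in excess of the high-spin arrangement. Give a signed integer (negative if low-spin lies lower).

15740

Ligand charges: 2×(-1) from SCN⁻ and 2×(-1) from acac⁻ sum to -4; with overall charge -1, Fe is +3.
Fe sits in group 8; removing 3 electrons leaves Fe³⁺ with 8 − 3 = 5 d electrons.
High-spin d⁵ fills as t₂g³ eg² with CFSE 3(−0.4) + 2(+0.6) = 0.0Δ₀ = 0 cm⁻¹.
Low-spin t₂g⁵ eg⁰ gives -2.0Δ₀ = -26600 cm⁻¹, but forming 2 extra pairs costs 2P = 42340 cm⁻¹, so E(LS) = -26600 + 42340 = 15740 cm⁻¹.
Thus E(LS) − E(HS) = 15740 cm⁻¹.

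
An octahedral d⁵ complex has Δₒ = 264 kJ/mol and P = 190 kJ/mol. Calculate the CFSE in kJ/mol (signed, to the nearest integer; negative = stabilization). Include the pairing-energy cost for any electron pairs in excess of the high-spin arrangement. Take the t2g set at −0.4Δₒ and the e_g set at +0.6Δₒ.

-148

Here Δₒ > P (264 > 190), so the low-spin state is favoured.
That gives t2g^5 e_g^0.
Orbital CFSE = -2.0Δₒ = -2.0 × 264 = -528 kJ/mol.
Excess pairs vs high-spin: 2 − 0 = 2; pairing cost = +380 kJ/mol.
Net CFSE = -528 + 380 = -148 kJ/mol.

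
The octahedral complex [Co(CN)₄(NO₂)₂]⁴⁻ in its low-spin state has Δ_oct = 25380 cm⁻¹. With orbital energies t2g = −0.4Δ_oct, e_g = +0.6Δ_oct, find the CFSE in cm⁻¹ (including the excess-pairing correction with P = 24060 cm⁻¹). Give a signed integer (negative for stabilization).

Ligand charges: 4×(-1) from CN⁻ and 2×(-1) from NO₂⁻ sum to -6; with overall charge -4, Co is +2.
Group 9 minus oxidation state +2 gives a d⁷ configuration for Co²⁺.
Configuration: t2g^6 e_g^1.
Orbital CFSE = 6(-0.4) + 1(0.6) = -1.8Δ_oct = -1.8 × 25380 = -45684 cm⁻¹.
High-spin d⁷ would be t2g^5 e_g^2 with 2 pairs; low-spin has 3, so 1 excess pair costs +1P = +24060 cm⁻¹.
Net CFSE = -45684 + 24060 = -21624 cm⁻¹.

-21624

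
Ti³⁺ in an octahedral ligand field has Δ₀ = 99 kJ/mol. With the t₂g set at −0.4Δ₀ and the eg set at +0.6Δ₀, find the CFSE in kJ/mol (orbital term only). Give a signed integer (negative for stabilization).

-40

Ti is in group 4, so Ti³⁺ is d¹ (4 − 3 = 1).
For octahedral d¹ the high- and low-spin configurations coincide.
Electron filling gives t₂g¹ eg⁰.
CFSE(orbital) = 1×(-0.4Δ₀) + 0×(0.6Δ₀) = -0.4Δ₀; with Δ₀ = 99 kJ/mol that is -40 kJ/mol.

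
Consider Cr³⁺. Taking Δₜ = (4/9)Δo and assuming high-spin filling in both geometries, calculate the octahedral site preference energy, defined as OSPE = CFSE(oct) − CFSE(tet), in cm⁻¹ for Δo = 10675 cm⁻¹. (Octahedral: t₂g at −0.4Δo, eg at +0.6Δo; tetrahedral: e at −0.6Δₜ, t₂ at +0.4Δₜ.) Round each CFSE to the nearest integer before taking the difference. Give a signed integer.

-9014

Cr sits in group 6; removing 3 electrons leaves Cr³⁺ with 6 − 3 = 3 d electrons.
In an octahedral site d³ (HS) is t2g^3 e_g^0, giving CFSE(oct) = -1.2Δo = -12810 cm⁻¹.
In a tetrahedral site the filling is e^2 t2^1: CFSE(tet) = -0.8Δₜ = -0.8 × (4/9)(10675) = -3796 cm⁻¹.
OSPE = -12810 − (-3796) = -9014 cm⁻¹.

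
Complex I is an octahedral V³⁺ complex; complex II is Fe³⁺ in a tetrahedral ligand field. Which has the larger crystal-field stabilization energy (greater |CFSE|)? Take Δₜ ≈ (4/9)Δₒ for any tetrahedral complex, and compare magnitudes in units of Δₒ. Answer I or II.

I: V sits in group 5; removing 3 electrons leaves V³⁺ with 5 − 3 = 2 d electrons; t₂g² eg⁰, CFSE = -0.8Δₒ.
II: Fe³⁺: group 8, so d-count = 8 − 3 = 5; Tetrahedral splitting is small, so the complex is high-spin; e² t₂³, CFSE = 0.0Δₜ ≈ 0.00Δₒ.
So I has the larger |CFSE|.

I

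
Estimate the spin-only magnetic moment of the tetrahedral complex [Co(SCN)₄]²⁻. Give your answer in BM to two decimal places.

Each SCN⁻ contributes -1; 4 × (-1) = -4. With overall charge -2, Co is in the +2 oxidation state.
Group 9 minus oxidation state +2 gives a d⁷ configuration for Co²⁺.
Tetrahedral splitting is small, so the complex is high-spin.
Configuration: e⁴ t₂³ → 3 unpaired electrons.
μ(spin-only) = √[3(3+2)] = √15 ≈ 3.87 BM.

3.87 BM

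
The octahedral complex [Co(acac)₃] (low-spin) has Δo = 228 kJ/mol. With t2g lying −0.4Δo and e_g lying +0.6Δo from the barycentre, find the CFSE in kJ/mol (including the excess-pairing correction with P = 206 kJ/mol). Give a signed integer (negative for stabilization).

-135

Each acac⁻ contributes -1; 3 × (-1) = -3. With overall charge +0, Co is in the +3 oxidation state.
Co³⁺: group 9, so d-count = 9 − 3 = 6.
Electron filling gives t2g^6 e_g^0.
The orbital stabilization is -2.4Δo = -2.4 × 228 = -547 kJ/mol.
High-spin d⁶ would be t2g^4 e_g^2 with 1 pair; low-spin has 3, so 2 excess pairs cost +2P = +412 kJ/mol.
Combining: -547 + 412 = -135 kJ/mol.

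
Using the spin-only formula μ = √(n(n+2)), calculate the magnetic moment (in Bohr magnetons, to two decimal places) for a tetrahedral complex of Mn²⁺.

Mn²⁺: group 7, so d-count = 7 − 2 = 5.
Tetrahedral splitting is small, so the complex is high-spin.
Configuration: e^2 t2^3 → 5 unpaired electrons.
μ(spin-only) = √[5(5+2)] = √35 ≈ 5.92 Bohr magnetons.

5.92 Bohr magnetons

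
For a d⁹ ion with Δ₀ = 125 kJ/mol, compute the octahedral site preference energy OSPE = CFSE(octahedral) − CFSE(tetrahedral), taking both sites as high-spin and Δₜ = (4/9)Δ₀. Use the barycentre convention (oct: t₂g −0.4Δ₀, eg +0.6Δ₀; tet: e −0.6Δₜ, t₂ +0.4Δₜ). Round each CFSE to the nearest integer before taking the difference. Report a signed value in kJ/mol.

Octahedral high-spin t₂g⁶ eg³: CFSE = -0.6 × 125 = -75 kJ/mol.
In a tetrahedral site the filling is e⁴ t₂⁵: CFSE(tet) = -0.4Δₜ = -0.4 × (4/9)(125) = -22 kJ/mol.
OSPE = -75 − (-22) = -53 kJ/mol.

-53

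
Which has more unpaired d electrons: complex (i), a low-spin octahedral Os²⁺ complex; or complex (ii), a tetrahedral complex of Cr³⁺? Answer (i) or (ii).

(ii)

(i): Os²⁺: group 8, so d-count = 8 − 2 = 6; t2g^6 e_g^0 → 0 unpaired.
(ii): Cr is in group 6, so Cr³⁺ is d³ (6 − 3 = 3); Tetrahedral splitting is small, so the complex is high-spin; e^2 t2^1 → 3 unpaired.
So (ii) has more unpaired electrons.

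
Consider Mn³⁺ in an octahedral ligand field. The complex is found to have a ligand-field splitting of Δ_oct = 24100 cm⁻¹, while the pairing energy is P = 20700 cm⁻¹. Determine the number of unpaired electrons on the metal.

Group 7 minus oxidation state +3 gives a d⁴ configuration for Mn³⁺.
With Δ_oct > P the complex is low-spin.
Configuration: t2g^4 e_g^0.
Unpaired electrons: 2.

2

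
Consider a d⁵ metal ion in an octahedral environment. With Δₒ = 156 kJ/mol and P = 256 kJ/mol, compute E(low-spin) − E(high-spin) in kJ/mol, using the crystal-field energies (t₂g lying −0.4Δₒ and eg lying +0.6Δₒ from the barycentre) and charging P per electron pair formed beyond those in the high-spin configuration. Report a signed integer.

200

In the high-spin limit (t₂g³ eg²) the orbital term is 0.0Δₒ = 0 kJ/mol, with no excess pairing.
Low-spin t₂g⁵ eg⁰ gives -2.0Δₒ = -312 kJ/mol, but forming 2 extra pairs costs 2P = 512 kJ/mol, so E(LS) = -312 + 512 = 200 kJ/mol.
The difference is 200 − (0) = 200 kJ/mol, so high-spin lies lower.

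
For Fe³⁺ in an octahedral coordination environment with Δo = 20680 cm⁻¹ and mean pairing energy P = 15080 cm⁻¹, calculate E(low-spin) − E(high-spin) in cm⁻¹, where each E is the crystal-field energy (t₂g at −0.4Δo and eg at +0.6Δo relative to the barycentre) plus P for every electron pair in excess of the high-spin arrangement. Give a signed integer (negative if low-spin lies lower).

Group 8 minus oxidation state +3 gives a d⁵ configuration for Fe³⁺.
High-spin d⁵ fills as t₂g³ eg² with CFSE 3(−0.4) + 2(+0.6) = 0.0Δo = 0 cm⁻¹.
Low-spin t₂g⁵ eg⁰ gives -2.0Δo = -41360 cm⁻¹, but forming 2 extra pairs costs 2P = 30160 cm⁻¹, so E(LS) = -41360 + 30160 = -11200 cm⁻¹.
The difference is -11200 − (0) = -11200 cm⁻¹, so low-spin lies lower.

-11200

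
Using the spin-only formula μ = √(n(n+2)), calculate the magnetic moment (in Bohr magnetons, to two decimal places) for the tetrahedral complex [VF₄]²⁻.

3.87 Bohr magnetons

Each F⁻ contributes -1; 4 × (-1) = -4. With overall charge -2, V is in the +2 oxidation state.
V is in group 5, so V²⁺ is d³ (5 − 2 = 3).
With tetrahedral geometry the complex is necessarily high-spin.
Configuration: e² t₂¹ → 3 unpaired electrons.
μ(spin-only) = √[3(3+2)] = √15 ≈ 3.87 Bohr magnetons.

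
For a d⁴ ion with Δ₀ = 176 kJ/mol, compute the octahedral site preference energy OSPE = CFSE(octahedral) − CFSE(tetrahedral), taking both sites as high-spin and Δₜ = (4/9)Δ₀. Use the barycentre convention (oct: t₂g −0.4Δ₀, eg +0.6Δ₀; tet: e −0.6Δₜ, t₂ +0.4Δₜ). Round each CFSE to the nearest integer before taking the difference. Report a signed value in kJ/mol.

-75

Octahedral (high-spin): t2g^3 e_g^1, CFSE = 3(−0.4) + 1(+0.6) = -0.6Δ₀ = -0.6 × 176 = -106 kJ/mol.
Tetrahedral: e^2 t2^2, CFSE = 2(−0.6) + 2(+0.4) = -0.4Δₜ = -0.4 × (4/9) × 176 = -31 kJ/mol.
OSPE = CFSE(oct) − CFSE(tet) = -106 − (-31) = -75 kJ/mol.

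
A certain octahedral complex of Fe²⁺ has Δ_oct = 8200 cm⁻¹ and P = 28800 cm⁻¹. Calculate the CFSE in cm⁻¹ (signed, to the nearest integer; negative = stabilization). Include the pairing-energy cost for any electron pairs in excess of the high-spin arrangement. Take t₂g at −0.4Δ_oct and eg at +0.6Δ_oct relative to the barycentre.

Fe sits in group 8; removing 2 electrons leaves Fe²⁺ with 8 − 2 = 6 d electrons.
Here Δ_oct < P (8200 < 28800), so the high-spin state is favoured.
That gives t₂g⁴ eg².
Orbital CFSE = -0.4Δ_oct = -0.4 × 8200 = -3280 cm⁻¹.
High-spin has no excess pairs, so no pairing correction applies.

-3280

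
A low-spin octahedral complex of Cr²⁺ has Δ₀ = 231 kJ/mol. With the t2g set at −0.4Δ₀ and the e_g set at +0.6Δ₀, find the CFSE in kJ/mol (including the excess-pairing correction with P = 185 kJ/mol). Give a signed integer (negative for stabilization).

Cr is in group 6, so Cr²⁺ is d⁴ (6 − 2 = 4).
Configuration: t2g^4 e_g^0.
CFSE(orbital) = 4×(-0.4Δ₀) + 0×(0.6Δ₀) = -1.6Δ₀; with Δ₀ = 231 kJ/mol that is -370 kJ/mol.
Relative to high-spin t2g^3 e_g^1 (0 paired), the low-spin configuration has 1 additional pair, contributing +1 × 185 = +185 kJ/mol.
Overall CFSE = -370 + 185 = -185 kJ/mol.

-185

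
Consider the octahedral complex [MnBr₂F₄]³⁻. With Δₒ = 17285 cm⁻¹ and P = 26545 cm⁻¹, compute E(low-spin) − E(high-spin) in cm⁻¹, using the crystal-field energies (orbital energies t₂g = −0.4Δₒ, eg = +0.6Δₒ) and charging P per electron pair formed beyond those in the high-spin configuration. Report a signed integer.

Ligand charges: 2×(-1) from Br⁻ and 4×(-1) from F⁻ sum to -6; with overall charge -3, Mn is +3.
Group 7 minus oxidation state +3 gives a d⁴ configuration for Mn³⁺.
High-spin d⁴ fills as t₂g³ eg¹ with CFSE 3(−0.4) + 1(+0.6) = -0.6Δₒ = -10371 cm⁻¹.
Low-spin: t₂g⁴ eg⁰, orbital CFSE = -1.6Δₒ = -27656 cm⁻¹; plus 1 excess pair × P = +26545 cm⁻¹; total -1111 cm⁻¹.
E(LS) − E(HS) = -1111 − (-10371) = 9260 cm⁻¹.

9260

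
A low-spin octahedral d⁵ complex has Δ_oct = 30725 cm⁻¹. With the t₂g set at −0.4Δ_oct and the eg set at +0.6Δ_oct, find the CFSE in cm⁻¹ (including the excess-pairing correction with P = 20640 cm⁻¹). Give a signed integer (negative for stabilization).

Electron filling gives t₂g⁵ eg⁰.
Orbital CFSE = 5(-0.4) + 0(0.6) = -2.0Δ_oct = -2.0 × 30725 = -61450 cm⁻¹.
High-spin d⁵ would be t₂g³ eg² with 0 pairs; low-spin has 2, so 2 excess pairs cost +2P = +41280 cm⁻¹.
Net CFSE = -61450 + 41280 = -20170 cm⁻¹.

-20170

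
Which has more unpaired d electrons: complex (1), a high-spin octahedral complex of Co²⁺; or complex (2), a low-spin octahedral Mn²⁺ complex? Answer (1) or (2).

(1): Co sits in group 9; removing 2 electrons leaves Co²⁺ with 9 − 2 = 7 d electrons; t₂g⁵ eg² → 3 unpaired.
(2): Mn sits in group 7; removing 2 electrons leaves Mn²⁺ with 7 − 2 = 5 d electrons; t2g^5 e_g^0 → 1 unpaired.
So (1) has more unpaired electrons.

(1)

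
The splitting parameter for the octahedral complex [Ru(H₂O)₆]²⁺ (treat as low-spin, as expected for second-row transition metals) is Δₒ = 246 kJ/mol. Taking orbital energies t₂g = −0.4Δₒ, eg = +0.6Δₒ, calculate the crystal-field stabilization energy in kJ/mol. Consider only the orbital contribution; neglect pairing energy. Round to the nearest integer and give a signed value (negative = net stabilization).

H₂O is neutral, so the +2 overall charge sits on Ru: oxidation state +2.
Ru is in group 8, so Ru²⁺ is d⁶ (8 − 2 = 6).
Configuration: t₂g⁶ eg⁰.
CFSE(orbital) = 6×(-0.4Δₒ) + 0×(0.6Δₒ) = -2.4Δₒ; with Δₒ = 246 kJ/mol that is -590 kJ/mol.

-590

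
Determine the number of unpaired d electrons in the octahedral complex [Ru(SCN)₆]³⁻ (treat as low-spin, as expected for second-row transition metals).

Each SCN⁻ contributes -1; 6 × (-1) = -6. With overall charge -3, Ru is in the +3 oxidation state.
Ru is in group 8, so Ru³⁺ is d⁵ (8 − 3 = 5).
Configuration: t2g^5 e_g^0, giving 1 unpaired electron.

1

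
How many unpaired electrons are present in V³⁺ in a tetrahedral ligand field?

V³⁺: group 5, so d-count = 5 − 3 = 2.
With tetrahedral geometry the complex is necessarily high-spin.
Configuration: e^2 t2^0, giving 2 unpaired electrons.

2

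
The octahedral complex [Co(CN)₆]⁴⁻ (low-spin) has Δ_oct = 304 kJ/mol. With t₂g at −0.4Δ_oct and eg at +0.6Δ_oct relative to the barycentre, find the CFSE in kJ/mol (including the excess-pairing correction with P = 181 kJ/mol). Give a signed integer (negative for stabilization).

Each CN⁻ contributes -1; 6 × (-1) = -6. With overall charge -4, Co is in the +2 oxidation state.
Co sits in group 9; removing 2 electrons leaves Co²⁺ with 9 − 2 = 7 d electrons.
Electron filling gives t₂g⁶ eg¹.
Orbital CFSE = 6(-0.4) + 1(0.6) = -1.8Δ_oct = -1.8 × 304 = -547 kJ/mol.
Relative to high-spin t₂g⁵ eg² (2 paired), the low-spin configuration has 1 additional pair, contributing +1 × 181 = +181 kJ/mol.
Overall CFSE = -547 + 181 = -366 kJ/mol.

-366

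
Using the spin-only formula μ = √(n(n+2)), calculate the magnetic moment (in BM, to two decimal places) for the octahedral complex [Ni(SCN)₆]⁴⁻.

2.83 BM

Each SCN⁻ contributes -1; 6 × (-1) = -6. With overall charge -4, Ni is in the +2 oxidation state.
Ni²⁺: group 10, so d-count = 10 − 2 = 8.
For octahedral d⁸ the high- and low-spin configurations coincide.
Configuration: t2g^6 e_g^2 → 2 unpaired electrons.
μ(spin-only) = √[2(2+2)] = √8 ≈ 2.83 BM.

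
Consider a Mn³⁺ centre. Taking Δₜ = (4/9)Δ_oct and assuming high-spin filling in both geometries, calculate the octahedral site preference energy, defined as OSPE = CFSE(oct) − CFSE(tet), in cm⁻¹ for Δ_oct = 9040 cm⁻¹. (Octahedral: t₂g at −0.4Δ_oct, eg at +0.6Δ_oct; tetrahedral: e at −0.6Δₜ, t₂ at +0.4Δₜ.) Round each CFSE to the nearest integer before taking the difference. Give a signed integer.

-3817

Mn is in group 7, so Mn³⁺ is d⁴ (7 − 3 = 4).
In an octahedral site d⁴ (HS) is t₂g³ eg¹, giving CFSE(oct) = -0.6Δ_oct = -5424 cm⁻¹.
Tetrahedral: e² t₂², CFSE = 2(−0.6) + 2(+0.4) = -0.4Δₜ = -0.4 × (4/9) × 9040 = -1607 cm⁻¹.
Subtracting, OSPE = -5424 − (-1607) = -3817 cm⁻¹.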